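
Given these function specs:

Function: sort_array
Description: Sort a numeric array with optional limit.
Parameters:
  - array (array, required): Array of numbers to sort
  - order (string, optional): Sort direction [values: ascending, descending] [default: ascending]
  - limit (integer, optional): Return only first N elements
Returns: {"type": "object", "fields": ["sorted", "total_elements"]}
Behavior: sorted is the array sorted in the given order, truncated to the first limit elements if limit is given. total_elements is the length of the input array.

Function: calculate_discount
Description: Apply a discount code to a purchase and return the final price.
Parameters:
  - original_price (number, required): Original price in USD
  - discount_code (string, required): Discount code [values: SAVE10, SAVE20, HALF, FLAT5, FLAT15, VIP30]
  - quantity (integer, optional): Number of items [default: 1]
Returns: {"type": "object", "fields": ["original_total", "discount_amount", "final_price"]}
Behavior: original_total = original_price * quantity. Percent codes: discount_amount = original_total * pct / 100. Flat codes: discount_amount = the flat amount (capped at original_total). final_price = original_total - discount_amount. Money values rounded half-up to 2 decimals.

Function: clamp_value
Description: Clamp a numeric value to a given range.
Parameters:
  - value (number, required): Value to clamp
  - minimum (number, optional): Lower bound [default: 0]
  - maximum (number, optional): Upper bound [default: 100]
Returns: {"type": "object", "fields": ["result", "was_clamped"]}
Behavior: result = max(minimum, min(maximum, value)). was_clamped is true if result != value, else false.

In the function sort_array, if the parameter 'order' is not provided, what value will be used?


The sort_array spec declares:
  - order (string, optional): Sort direction [values: ascending, descending] [default: ascending]
Default:
ascending


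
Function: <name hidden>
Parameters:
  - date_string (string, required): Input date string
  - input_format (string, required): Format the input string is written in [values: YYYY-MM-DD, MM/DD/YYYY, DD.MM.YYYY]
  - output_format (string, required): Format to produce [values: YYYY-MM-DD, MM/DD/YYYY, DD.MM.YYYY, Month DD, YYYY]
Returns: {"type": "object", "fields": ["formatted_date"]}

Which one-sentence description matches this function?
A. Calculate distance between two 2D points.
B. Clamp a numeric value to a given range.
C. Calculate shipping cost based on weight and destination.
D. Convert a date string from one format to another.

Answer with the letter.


Parameters date_string, input_format, output_format and return ["formatted_date"] fit: Convert a date string from one format to another.
D


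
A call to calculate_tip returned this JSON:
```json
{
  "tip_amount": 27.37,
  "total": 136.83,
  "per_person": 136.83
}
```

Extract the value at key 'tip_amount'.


27.37


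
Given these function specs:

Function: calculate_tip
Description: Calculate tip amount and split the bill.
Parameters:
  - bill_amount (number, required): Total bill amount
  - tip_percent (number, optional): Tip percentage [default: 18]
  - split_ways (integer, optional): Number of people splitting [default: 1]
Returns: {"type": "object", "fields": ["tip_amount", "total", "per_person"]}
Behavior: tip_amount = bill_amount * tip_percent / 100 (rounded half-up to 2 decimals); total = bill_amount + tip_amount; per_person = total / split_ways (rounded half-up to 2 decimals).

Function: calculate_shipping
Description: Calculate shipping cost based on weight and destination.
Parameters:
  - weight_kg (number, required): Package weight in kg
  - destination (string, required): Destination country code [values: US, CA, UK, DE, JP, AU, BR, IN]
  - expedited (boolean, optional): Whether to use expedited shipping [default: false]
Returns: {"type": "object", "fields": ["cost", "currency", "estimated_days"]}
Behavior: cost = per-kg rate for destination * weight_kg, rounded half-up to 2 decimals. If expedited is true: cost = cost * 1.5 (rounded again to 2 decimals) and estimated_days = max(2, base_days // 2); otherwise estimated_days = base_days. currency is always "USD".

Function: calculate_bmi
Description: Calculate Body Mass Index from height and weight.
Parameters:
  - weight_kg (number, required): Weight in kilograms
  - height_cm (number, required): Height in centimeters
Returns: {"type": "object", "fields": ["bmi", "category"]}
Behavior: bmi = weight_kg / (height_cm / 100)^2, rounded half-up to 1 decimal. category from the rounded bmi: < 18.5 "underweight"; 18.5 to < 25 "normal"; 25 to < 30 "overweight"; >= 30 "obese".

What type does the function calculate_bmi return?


The calculate_bmi spec declares Returns: {"type": "object", "fields": ["bmi", "category"]}
Type:
object


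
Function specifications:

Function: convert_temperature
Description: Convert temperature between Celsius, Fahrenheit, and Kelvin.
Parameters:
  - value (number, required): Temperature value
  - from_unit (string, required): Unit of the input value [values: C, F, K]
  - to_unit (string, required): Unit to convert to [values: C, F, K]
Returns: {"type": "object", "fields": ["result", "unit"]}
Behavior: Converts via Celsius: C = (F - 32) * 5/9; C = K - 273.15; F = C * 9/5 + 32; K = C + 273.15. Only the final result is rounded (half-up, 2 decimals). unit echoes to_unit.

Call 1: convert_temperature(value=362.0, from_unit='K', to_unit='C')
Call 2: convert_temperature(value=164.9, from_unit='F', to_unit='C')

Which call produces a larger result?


Call 1:
  To C: 362 - 273.15 = 88.85
  Target is C: 88.85
  Round to 2 decimals: 88.85
  -> 88.85 C
Call 2:
  To C: (164.9 - 32) * 5/9 = 73.833333
  Target is C: 73.833333
  Round to 2 decimals: 73.83
  -> 73.83 C
Call 1 (88.85 C)


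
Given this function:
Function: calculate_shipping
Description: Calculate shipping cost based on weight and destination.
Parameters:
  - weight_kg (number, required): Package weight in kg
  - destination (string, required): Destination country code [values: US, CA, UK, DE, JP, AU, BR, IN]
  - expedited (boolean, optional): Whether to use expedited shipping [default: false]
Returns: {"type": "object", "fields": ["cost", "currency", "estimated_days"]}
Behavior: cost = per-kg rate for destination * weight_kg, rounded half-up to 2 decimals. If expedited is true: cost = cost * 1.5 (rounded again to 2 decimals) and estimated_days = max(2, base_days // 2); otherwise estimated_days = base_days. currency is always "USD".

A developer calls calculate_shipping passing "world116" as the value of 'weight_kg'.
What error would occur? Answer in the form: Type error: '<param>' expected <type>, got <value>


Spec: 'weight_kg' is declared as number; "world116" is a string.
Type error: 'weight_kg' expected number, got "world116"


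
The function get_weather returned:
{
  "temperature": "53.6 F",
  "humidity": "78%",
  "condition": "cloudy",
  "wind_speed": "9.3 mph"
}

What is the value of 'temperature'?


53.6 F


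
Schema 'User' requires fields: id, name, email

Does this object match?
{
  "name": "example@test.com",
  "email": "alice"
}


Checking required fields...
Missing: id
Invalid - missing required field 'id'


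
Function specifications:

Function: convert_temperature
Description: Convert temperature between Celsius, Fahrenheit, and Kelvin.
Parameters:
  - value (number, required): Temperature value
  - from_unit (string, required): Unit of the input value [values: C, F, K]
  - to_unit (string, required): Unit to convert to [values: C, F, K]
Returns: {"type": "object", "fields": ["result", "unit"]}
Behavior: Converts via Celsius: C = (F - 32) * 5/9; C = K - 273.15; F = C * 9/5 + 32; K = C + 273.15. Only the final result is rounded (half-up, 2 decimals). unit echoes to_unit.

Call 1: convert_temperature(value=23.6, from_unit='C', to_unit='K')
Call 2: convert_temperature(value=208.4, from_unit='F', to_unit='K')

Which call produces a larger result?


Call 1:
  Input already in C: 23.6
  To K: 23.6 + 273.15 = 296.75
  Round to 2 decimals: 296.75
  -> 296.75 K
Call 2:
  To C: (208.4 - 32) * 5/9 = 98
  To K: 98 + 273.15 = 371.15
  Round to 2 decimals: 371.15
  -> 371.15 K
Call 2 (371.15 K)


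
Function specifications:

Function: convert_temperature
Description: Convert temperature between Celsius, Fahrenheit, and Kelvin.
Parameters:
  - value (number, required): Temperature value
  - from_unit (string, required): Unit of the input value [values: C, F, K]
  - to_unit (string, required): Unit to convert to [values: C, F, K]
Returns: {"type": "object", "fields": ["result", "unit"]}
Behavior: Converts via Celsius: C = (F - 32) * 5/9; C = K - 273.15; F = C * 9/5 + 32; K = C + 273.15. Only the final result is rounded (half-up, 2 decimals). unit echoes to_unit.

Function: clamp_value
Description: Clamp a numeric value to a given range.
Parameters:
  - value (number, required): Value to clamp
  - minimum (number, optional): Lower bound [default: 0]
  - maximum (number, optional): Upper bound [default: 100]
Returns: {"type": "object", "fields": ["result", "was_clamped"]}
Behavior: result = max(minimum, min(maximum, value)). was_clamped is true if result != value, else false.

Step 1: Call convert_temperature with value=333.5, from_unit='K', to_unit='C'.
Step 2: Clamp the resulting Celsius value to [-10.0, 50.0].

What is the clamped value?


Step 1: convert_temperature(value=333.5, from_unit=K, to_unit=C)
  To C: 333.5 - 273.15 = 60.35
  Target is C: 60.35
  Round to 2 decimals: 60.35
  -> result = 60.35 C
Step 2: clamp_value(value=60.35, minimum=-10.0, maximum=50.0)
  result = max(-10.0, min(50.0, 60.35)) = max(-10.0, 50.0) = 50.0
  was_clamped = (50.0 != 60.35) = true
  -> result = 50.0
50.0


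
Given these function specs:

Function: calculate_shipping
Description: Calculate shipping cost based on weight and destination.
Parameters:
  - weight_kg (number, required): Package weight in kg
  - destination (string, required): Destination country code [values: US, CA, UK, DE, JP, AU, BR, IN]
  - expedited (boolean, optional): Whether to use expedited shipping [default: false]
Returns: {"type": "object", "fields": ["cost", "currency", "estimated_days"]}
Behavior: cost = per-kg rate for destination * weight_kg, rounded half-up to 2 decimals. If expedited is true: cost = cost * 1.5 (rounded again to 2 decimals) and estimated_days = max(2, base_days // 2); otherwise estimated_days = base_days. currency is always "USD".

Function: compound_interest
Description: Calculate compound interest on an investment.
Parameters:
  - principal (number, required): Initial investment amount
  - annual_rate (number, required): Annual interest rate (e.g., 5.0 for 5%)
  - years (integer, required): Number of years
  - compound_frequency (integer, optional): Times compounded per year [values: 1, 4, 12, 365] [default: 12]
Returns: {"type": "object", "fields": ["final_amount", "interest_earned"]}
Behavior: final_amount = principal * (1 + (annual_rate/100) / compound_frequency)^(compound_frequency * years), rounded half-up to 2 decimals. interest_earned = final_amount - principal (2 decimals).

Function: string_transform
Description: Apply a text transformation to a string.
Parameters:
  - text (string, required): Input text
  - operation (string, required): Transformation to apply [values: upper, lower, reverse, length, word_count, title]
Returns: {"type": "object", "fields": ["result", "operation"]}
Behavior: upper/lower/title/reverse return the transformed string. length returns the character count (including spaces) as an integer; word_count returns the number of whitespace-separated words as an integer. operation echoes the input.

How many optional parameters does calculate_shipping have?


Parameters of calculate_shipping: weight_kg (required), destination (required), expedited (optional)
Optional count:
1


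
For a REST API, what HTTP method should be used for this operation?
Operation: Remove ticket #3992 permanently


GET = read, POST = create, PUT = update/replace, DELETE = remove
This operation is a removal.
DELETE


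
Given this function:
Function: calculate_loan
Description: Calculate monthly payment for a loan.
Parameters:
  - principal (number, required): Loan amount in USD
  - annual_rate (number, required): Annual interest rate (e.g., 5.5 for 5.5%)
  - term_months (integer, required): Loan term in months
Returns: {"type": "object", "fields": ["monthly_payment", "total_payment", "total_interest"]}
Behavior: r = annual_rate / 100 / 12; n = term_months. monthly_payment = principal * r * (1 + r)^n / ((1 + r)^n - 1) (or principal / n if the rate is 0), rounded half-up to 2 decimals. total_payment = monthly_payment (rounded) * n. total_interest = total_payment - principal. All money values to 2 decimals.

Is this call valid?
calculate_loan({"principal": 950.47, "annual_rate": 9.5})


Checking required parameters...
Missing required parameter: term_months
Invalid - missing required parameter 'term_months'


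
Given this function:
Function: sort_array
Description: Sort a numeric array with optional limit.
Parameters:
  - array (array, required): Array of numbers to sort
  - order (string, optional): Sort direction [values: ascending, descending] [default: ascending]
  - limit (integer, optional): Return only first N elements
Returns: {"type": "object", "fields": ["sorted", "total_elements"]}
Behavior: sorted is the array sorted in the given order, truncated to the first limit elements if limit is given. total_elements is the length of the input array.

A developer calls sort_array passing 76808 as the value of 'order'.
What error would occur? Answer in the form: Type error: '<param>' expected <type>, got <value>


Spec: 'order' is declared as string; 76808 is an integer.
Type error: 'order' expected string, got 76808


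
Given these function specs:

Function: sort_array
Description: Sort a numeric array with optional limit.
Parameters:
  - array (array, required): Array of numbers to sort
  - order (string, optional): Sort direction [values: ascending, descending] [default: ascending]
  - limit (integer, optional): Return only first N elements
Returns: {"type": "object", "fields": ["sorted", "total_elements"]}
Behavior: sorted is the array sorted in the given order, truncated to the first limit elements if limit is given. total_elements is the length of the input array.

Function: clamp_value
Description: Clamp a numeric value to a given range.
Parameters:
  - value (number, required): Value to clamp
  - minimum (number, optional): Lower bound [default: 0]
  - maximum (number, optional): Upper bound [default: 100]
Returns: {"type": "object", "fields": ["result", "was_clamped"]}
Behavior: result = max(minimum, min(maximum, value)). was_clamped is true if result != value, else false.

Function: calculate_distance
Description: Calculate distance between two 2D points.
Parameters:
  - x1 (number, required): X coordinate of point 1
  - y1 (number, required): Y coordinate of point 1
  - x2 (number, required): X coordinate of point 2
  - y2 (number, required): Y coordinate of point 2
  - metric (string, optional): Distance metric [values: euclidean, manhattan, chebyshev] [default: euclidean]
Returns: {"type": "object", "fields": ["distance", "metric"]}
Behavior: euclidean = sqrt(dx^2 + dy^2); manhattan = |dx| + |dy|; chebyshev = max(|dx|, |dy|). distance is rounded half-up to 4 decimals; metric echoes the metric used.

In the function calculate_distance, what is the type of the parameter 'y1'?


The calculate_distance spec declares:
  - y1 (number, required): Y coordinate of point 1
Type:
number


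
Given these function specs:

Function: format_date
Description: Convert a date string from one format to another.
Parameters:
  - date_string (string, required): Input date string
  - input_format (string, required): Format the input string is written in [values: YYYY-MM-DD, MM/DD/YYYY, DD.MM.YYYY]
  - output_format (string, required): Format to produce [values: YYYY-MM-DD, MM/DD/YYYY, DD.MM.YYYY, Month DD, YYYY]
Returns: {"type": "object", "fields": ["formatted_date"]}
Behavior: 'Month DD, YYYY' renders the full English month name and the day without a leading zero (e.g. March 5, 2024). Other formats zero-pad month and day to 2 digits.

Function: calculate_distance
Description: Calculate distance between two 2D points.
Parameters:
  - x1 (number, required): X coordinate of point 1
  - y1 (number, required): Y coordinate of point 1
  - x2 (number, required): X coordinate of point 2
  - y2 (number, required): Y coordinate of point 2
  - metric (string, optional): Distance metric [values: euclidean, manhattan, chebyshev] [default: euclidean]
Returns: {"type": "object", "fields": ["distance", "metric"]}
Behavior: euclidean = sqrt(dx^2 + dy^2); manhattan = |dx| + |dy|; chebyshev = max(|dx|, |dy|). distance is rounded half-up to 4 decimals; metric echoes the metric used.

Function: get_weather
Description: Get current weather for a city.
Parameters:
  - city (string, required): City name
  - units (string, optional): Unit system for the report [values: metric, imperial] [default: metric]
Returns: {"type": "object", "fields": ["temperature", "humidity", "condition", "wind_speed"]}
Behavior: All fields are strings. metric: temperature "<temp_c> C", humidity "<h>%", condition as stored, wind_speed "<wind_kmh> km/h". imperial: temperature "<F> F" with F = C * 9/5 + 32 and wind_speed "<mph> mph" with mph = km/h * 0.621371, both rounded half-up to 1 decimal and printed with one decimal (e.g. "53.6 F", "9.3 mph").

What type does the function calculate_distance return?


The calculate_distance spec declares Returns: {"type": "object", "fields": ["distance", "metric"]}
Type:
object


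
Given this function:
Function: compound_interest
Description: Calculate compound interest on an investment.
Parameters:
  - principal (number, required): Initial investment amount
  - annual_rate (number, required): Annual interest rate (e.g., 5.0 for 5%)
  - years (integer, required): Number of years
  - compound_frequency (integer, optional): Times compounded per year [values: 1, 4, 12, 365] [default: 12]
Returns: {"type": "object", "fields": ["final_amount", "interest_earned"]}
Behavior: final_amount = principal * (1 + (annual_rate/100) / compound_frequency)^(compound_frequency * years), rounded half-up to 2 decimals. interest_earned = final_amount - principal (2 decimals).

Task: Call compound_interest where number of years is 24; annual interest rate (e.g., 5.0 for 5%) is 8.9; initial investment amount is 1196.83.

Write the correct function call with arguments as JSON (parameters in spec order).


Mapping each described value to its parameter name:
  'Number of years' -> years = 24
  'Annual interest rate (e.g., 5.0 for 5%)' -> annual_rate = 8.9
  'Initial investment amount' -> principal = 1196.83
compound_interest({"principal": 1196.83, "annual_rate": 8.9, "years": 24})


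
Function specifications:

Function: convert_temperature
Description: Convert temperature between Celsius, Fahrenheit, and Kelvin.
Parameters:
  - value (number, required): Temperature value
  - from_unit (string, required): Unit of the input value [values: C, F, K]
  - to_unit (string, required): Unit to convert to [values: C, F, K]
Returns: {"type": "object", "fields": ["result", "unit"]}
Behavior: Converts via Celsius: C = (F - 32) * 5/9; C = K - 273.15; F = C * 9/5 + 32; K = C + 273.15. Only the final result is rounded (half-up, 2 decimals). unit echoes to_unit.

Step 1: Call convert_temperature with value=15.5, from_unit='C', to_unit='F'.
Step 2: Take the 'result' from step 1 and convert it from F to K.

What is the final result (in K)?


Step 1: convert_temperature(value=15.5, from_unit=C, to_unit=F)
  Input already in C: 15.5
  To F: 15.5 * 9/5 + 32 = 59.9
  Round to 2 decimals: 59.9
  -> result = 59.9 F
Step 2: convert_temperature(value=59.9, from_unit=F, to_unit=K)
  To C: (59.9 - 32) * 5/9 = 15.5
  To K: 15.5 + 273.15 = 288.65
  Round to 2 decimals: 288.65
  -> result = 288.65 K
288.65 K


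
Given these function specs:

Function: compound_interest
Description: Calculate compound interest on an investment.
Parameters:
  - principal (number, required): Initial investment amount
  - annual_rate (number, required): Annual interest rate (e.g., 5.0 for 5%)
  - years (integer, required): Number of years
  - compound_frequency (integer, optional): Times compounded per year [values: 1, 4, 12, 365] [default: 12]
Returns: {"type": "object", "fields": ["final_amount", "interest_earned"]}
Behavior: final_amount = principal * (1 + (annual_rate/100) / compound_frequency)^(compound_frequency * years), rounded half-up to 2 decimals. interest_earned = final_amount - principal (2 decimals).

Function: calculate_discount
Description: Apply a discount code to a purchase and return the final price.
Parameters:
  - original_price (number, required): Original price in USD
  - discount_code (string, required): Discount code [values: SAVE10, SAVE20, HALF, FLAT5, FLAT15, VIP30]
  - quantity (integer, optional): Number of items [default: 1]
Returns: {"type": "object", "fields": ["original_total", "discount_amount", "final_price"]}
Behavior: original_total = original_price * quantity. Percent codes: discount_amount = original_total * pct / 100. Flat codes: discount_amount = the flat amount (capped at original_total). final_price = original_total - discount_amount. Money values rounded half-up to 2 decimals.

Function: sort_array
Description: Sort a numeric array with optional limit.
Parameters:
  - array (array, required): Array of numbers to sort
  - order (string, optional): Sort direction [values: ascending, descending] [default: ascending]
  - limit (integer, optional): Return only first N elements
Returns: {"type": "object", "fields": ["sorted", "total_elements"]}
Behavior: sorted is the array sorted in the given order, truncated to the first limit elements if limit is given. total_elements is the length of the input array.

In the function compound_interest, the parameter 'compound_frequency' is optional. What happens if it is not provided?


The compound_interest spec declares:
  - compound_frequency (integer, optional): Times compounded per year [values: 1, 4, 12, 365] [default: 12]
It defaults to 12


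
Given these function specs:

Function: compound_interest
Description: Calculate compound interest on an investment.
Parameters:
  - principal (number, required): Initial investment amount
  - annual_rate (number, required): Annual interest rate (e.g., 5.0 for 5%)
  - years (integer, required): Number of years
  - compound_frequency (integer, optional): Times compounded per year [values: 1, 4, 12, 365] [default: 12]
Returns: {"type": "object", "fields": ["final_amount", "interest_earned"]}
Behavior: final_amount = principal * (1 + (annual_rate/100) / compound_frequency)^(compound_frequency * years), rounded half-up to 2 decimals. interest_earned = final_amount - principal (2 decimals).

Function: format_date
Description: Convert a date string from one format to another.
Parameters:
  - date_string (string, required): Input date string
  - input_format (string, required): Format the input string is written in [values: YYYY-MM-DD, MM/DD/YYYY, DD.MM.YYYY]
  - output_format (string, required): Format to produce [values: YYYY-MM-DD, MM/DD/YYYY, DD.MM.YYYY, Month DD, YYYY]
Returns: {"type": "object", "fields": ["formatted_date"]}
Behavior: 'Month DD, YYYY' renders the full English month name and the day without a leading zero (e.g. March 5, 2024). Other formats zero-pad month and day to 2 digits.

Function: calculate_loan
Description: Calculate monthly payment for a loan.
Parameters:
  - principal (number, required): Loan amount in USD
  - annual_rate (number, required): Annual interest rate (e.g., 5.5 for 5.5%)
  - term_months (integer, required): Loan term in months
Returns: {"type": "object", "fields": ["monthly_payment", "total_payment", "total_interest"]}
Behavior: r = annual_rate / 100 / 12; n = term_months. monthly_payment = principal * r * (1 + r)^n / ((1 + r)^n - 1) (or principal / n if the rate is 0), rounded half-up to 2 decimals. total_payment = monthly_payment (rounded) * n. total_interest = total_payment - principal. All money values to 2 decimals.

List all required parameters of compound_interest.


Parameters of compound_interest and their required/optional flag:
  principal: required
  annual_rate: required
  years: required
  compound_frequency: optional
annual_rate, principal, years


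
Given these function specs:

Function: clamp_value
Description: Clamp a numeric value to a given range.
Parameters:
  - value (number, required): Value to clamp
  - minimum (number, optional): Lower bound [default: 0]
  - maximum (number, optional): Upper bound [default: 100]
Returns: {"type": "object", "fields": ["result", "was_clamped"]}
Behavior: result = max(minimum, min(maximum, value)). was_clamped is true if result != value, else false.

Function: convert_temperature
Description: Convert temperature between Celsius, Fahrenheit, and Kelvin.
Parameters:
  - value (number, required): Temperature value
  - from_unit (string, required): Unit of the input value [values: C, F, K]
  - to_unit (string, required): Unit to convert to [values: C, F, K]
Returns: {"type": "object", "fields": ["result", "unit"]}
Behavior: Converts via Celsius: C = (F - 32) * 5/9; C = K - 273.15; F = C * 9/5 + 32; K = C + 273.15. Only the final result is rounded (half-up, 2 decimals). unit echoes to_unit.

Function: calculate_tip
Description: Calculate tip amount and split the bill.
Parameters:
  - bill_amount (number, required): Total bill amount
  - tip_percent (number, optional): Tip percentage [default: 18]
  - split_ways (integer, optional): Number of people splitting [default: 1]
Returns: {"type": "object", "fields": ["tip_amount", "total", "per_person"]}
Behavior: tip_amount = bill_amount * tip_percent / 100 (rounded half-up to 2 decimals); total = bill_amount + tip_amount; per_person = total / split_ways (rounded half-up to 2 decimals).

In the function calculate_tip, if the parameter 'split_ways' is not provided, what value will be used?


The calculate_tip spec declares:
  - split_ways (integer, optional): Number of people splitting [default: 1]
Default:
1


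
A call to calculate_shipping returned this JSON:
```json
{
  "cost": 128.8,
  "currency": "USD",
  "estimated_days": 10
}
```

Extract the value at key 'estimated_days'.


10


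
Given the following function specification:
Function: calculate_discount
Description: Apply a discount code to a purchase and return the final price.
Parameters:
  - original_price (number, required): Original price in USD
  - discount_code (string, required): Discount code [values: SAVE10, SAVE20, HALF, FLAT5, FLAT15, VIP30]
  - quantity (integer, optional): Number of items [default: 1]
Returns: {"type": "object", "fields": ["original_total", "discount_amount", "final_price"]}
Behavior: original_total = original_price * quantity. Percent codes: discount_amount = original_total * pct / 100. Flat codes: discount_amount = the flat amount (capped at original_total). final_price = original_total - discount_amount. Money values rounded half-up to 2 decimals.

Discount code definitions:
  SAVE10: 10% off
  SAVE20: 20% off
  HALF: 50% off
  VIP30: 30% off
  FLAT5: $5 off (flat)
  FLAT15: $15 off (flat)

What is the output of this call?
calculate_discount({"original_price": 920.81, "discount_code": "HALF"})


Defaults applied: quantity=1
original_total = 920.81 * 1 = 920.81
HALF = 50% off: discount_amount = 920.81 * 50/100 = 460.405 -> 460.41
final_price = 920.81 - 460.41 = 460.40
Output:
{"original_total": 920.81, "discount_amount": 460.41, "final_price": 460.4}


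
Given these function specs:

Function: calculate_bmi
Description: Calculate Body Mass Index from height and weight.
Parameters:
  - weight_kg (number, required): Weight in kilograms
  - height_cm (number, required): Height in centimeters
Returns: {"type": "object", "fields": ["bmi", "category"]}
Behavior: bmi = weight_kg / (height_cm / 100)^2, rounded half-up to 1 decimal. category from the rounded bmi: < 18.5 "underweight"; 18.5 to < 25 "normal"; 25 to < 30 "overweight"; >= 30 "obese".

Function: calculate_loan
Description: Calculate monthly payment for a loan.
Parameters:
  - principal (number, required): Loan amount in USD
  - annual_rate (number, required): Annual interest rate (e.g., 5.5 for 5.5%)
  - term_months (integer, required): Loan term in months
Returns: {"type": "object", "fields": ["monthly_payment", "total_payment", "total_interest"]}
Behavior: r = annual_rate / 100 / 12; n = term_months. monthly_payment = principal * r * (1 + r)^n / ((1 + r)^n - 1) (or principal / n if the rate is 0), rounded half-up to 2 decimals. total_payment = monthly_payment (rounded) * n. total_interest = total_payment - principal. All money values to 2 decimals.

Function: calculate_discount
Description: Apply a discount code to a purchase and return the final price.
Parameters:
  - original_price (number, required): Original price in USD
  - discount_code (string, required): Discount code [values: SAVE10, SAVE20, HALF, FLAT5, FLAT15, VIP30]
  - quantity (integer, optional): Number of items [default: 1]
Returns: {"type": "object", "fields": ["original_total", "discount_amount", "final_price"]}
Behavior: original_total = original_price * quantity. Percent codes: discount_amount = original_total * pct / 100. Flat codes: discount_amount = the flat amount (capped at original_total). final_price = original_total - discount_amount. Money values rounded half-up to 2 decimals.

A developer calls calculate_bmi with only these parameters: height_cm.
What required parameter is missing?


Required parameters: weight_kg, height_cm
Provided: height_cm
Missing: weight_kg
weight_kg


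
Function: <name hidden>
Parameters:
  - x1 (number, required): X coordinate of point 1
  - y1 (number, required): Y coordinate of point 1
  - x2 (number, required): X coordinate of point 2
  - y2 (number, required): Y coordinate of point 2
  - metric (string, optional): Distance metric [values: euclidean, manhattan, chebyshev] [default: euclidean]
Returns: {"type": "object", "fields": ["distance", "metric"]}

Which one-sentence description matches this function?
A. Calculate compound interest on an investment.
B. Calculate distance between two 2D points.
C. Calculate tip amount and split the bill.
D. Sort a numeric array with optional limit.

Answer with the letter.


Parameters x1, y1, x2, y2, metric and return ["distance", "metric"] fit: Calculate distance between two 2D points.
B


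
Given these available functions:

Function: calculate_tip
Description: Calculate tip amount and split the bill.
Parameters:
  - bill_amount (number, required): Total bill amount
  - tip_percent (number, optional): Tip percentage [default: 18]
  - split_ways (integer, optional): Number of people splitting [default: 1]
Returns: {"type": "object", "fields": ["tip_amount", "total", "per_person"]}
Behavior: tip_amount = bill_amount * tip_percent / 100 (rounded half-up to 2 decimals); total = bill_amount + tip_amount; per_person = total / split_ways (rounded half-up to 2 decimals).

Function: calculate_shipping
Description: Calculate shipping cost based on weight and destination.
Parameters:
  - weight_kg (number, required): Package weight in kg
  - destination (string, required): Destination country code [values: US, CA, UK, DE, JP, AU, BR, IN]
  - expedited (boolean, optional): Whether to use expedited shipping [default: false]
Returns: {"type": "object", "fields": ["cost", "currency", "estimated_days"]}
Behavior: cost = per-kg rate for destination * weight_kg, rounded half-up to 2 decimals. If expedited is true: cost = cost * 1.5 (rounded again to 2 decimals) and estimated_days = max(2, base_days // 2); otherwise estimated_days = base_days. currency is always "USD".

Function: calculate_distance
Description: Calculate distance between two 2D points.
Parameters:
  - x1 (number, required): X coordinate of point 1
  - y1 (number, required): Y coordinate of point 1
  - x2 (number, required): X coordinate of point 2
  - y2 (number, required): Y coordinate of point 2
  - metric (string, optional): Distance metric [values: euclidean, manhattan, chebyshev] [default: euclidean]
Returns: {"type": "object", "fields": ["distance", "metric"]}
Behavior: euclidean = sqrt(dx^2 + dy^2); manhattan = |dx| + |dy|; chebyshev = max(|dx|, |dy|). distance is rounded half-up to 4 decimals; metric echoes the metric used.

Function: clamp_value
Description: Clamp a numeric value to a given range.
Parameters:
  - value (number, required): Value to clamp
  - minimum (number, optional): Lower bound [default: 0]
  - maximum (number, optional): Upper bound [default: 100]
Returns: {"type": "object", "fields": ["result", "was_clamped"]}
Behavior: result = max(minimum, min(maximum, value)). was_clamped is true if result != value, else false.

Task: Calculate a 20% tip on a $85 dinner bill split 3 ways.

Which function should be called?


The task needs a function whose description is: Calculate tip amount and split the bill.
calculate_tip


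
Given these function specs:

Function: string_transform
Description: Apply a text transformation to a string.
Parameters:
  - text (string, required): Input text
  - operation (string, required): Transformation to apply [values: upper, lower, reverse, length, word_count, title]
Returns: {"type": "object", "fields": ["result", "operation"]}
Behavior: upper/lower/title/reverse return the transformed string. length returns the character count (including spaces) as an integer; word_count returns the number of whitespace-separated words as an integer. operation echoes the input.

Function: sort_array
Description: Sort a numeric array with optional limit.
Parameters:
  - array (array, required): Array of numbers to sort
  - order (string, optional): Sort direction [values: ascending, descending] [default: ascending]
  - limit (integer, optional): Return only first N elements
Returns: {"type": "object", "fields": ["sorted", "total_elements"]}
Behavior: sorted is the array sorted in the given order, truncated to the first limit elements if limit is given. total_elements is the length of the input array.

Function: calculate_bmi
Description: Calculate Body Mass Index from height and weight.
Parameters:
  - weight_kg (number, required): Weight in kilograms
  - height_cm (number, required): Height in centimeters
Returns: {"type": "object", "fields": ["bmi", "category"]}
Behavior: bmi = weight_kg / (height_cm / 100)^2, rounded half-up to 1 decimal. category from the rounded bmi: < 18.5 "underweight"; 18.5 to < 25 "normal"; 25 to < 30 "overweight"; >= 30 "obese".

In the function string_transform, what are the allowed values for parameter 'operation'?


The string_transform spec declares:
  - operation (string, required): Transformation to apply [values: upper, lower, reverse, length, word_count, title]
Allowed values:
upper, lower, reverse, length, word_count, title


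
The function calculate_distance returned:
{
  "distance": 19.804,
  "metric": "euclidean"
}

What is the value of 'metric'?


euclidean


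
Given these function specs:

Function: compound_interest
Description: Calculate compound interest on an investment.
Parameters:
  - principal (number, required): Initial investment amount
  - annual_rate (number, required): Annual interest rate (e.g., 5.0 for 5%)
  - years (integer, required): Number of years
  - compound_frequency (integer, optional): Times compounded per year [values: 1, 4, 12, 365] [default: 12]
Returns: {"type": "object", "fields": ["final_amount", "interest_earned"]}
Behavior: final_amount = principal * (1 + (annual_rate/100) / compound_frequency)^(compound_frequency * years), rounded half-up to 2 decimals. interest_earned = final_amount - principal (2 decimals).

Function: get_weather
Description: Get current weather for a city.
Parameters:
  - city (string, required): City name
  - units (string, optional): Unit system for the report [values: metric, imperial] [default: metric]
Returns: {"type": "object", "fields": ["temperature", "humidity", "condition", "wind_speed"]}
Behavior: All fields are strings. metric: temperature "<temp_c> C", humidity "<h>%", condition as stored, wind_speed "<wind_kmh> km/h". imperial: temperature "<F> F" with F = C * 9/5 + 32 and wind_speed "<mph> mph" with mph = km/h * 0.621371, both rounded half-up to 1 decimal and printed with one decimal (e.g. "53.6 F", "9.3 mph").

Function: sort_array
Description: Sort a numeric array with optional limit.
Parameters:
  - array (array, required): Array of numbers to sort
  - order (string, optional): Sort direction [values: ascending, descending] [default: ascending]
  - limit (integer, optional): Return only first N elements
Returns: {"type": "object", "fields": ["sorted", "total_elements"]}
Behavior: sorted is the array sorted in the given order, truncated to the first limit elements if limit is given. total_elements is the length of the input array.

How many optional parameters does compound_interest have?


Parameters of compound_interest: principal (required), annual_rate (required), years (required), compound_frequency (optional)
Optional count:
1


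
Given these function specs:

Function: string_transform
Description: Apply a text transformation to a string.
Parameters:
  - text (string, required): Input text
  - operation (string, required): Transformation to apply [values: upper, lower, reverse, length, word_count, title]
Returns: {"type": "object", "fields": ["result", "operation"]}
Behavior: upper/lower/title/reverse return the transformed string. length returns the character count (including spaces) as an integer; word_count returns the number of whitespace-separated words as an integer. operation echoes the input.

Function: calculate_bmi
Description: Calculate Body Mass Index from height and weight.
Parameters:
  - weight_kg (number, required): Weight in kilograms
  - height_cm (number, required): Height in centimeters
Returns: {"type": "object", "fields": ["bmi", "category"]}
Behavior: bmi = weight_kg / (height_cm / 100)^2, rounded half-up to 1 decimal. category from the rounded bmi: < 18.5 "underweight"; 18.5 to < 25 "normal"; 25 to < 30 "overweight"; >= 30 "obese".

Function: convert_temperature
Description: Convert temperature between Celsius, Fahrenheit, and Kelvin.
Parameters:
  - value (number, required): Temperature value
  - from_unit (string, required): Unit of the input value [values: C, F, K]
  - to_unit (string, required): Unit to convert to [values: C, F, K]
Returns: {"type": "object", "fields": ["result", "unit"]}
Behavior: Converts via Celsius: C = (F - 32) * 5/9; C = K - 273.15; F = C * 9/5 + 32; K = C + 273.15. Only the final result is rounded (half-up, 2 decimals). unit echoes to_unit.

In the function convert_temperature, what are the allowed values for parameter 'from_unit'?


The convert_temperature spec declares:
  - from_unit (string, required): Unit of the input value [values: C, F, K]
Allowed values:
C, F, K


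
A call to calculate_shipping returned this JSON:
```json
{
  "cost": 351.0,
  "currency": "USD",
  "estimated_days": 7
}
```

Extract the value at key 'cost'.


351.0


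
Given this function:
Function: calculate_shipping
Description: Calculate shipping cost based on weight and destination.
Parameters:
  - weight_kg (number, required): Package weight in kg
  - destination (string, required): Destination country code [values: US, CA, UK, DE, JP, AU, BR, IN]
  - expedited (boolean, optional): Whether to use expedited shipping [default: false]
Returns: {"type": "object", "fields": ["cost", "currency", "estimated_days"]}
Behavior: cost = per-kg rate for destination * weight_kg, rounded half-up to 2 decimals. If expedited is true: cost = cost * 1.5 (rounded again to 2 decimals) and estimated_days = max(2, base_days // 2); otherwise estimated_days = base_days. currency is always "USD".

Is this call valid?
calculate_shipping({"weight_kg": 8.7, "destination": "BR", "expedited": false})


Checking all required parameters present and types match... All valid.
Valid


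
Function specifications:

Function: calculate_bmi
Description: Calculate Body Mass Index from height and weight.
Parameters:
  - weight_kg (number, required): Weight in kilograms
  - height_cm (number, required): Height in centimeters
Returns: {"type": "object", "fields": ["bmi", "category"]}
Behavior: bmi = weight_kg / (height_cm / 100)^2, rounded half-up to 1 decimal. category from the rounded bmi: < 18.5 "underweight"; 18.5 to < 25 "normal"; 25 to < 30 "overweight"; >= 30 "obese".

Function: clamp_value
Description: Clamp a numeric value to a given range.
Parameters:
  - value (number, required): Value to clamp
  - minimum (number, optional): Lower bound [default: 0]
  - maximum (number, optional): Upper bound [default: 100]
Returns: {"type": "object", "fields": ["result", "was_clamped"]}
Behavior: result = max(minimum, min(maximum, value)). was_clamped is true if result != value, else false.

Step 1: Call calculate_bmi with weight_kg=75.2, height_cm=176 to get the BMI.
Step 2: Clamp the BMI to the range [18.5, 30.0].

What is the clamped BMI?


Step 1: calculate_bmi(weight_kg=75.2, height_cm=176)
  height_m = 176 / 100 = 1.76
  bmi = 75.2 / 1.76^2 = 75.2 / 3.0976 = 24.27686 -> 24.3
  18.5 <= 24.3 < 25 -> normal
  -> bmi = 24.3
Step 2: clamp_value(value=24.3, minimum=18.5, maximum=30.0)
  result = max(18.5, min(30.0, 24.3)) = max(18.5, 24.3) = 24.3
  was_clamped = (24.3 != 24.3) = false
  -> result = 24.3
24.3
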